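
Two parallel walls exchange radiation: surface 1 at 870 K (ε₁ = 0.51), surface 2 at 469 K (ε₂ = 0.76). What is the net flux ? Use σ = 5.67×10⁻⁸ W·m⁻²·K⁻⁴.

For two large parallel gray plates, q = σ(T₁⁴ − T₂⁴) / (1/ε₁ + 1/ε₂ − 1).
1/ε₁ + 1/ε₂ − 1 = 1/0.51 + 1/0.76 − 1 = 2.277.
T₁⁴ − T₂⁴ = 5.73×10^11 − 4.84×10^10 = 5.25×10^11 K⁴.
q = 5.67×10⁻⁸ × 5.25×10^11 / 2.277 = 13100 W/m².

q ≈ 13100 W/m²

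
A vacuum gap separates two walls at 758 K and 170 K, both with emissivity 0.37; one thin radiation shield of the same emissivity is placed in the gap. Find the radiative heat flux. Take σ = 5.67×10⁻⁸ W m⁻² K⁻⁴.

Each of the 2 gaps contributes resistance (2/ε − 1) = 2/0.37 − 1 = 4.405; total = 8.811.
q = σ(T₁⁴ − T₂⁴) / 8.811 = 5.67×10⁻⁸ × 3.29×10^11 / 8.811 = 2120 W/m².

q ≈ 2120 W/m²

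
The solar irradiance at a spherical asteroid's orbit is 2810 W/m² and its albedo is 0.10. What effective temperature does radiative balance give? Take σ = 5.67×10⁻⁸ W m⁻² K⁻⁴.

T ≈ 325 K

Power absorbed = (1−a)S·πR²; power emitted = 4πR²σT⁴. Equating and cancelling πR²:
T = ((1−a)S / 4σ)^(1/4) = (2530 / (4 × 5.67×10⁻⁸))^(1/4) = (1.12×10^10)^(1/4).
T = 325 K.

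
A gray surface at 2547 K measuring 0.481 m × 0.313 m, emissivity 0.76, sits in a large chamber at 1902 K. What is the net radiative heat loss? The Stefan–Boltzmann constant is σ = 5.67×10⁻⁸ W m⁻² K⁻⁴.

Q ≈ 1.88×10^5 W

A = 0.481 × 0.313 = 0.151 m².
Q = εσA(T⁴ − T_s⁴). T⁴ − T_s⁴ = (2547)⁴ − (1902)⁴ = 4.21×10^13 − 1.31×10^13 = 2.90×10^13 K⁴.
Q = 0.76 × 5.67×10⁻⁸ × 0.151 × 2.90×10^13 = 1.88×10^5 W.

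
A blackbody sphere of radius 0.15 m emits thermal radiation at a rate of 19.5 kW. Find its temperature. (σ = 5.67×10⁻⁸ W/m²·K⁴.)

A = 4πr² = 4π × (0.15)² = 0.283 m².
From P = σAT⁴, T = (P / σA)^(1/4) = (19500 / (5.67×10⁻⁸ × 0.283))^(1/4).
T = (1.22×10^12)^(1/4) = 1050 K.

T ≈ 1050 K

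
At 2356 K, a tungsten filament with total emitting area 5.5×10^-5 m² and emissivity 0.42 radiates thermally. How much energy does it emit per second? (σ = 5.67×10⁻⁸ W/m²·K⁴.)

P ≈ 40.4 W

P = εσAT⁴ = 0.42 × 5.67×10⁻⁸ × 5.50×10^-5 × (2356)⁴ = 0.42 × 5.67×10⁻⁸ × 5.50×10^-5 × 3.08×10^13.
P = 40.4 W.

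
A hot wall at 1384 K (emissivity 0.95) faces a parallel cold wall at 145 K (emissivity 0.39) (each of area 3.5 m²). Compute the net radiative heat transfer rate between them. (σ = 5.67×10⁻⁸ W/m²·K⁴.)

For two large parallel gray plates, q = σ(T₁⁴ − T₂⁴) / (1/ε₁ + 1/ε₂ − 1).
1/ε₁ + 1/ε₂ − 1 = 1/0.95 + 1/0.39 − 1 = 2.617.
T₁⁴ − T₂⁴ = 3.67×10^12 − 4.42×10^8 = 3.67×10^12 K⁴.
q = 5.67×10⁻⁸ × 3.67×10^12 / 2.617 = 79500 W/m².
Q = q·A = 79500 × 3.5 = 2.78×10^5 W.

Q ≈ 2.78×10^5 W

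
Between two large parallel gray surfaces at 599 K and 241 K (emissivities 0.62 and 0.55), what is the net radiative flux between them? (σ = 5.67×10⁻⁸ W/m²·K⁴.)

q ≈ 2920 W/m²

For two large parallel gray plates, q = σ(T₁⁴ − T₂⁴) / (1/ε₁ + 1/ε₂ − 1).
1/ε₁ + 1/ε₂ − 1 = 1/0.62 + 1/0.55 − 1 = 2.431.
T₁⁴ − T₂⁴ = 1.29×10^11 − 3.37×10^9 = 1.25×10^11 K⁴.
q = 5.67×10⁻⁸ × 1.25×10^11 / 2.431 = 2920 W/m².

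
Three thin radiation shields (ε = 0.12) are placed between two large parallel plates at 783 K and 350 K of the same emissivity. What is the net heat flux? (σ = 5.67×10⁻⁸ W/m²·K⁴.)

Each of the 4 gaps contributes resistance (2/ε − 1) = 2/0.12 − 1 = 15.67; total = 62.67.
q = σ(T₁⁴ − T₂⁴) / 62.67 = 5.67×10⁻⁸ × 3.61×10^11 / 62.67 = 327 W/m².

q ≈ 327 W/m²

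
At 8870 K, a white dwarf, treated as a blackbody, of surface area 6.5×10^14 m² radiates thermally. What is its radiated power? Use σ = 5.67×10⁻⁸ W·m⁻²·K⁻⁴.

P ≈ 2.28×10^23 W

P = σAT⁴ = 5.67×10⁻⁸ × 6.50×10^14 × (8870)⁴ = 5.67×10⁻⁸ × 6.50×10^14 × 6.19×10^15.
P = 2.28×10^23 W.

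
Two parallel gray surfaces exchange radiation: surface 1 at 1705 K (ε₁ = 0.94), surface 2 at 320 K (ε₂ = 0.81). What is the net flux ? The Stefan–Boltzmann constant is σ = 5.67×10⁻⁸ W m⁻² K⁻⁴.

q ≈ 3.69×10^5 W/m²

For two large parallel gray plates, q = σ(T₁⁴ − T₂⁴) / (1/ε₁ + 1/ε₂ − 1).
1/ε₁ + 1/ε₂ − 1 = 1/0.94 + 1/0.81 − 1 = 1.298.
T₁⁴ − T₂⁴ = 8.45×10^12 − 1.05×10^10 = 8.44×10^12 K⁴.
q = 5.67×10⁻⁸ × 8.44×10^12 / 1.298 = 3.69×10^5 W/m².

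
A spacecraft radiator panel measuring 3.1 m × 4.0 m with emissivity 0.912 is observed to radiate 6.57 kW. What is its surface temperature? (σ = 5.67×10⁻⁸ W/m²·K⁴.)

A = 3.1 × 4.0 = 12.4 m².
From P = εσAT⁴, T = (P / εσA)^(1/4) = (6570 / (0.912 × 5.67×10⁻⁸ × 12.4))^(1/4).
T = (1.02×10^10)^(1/4) = 318 K.

T ≈ 318 K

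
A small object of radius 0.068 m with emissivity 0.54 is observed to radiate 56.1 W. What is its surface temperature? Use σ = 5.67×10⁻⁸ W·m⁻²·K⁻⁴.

T ≈ 421 K

A = 4πr² = 4π × (0.068)² = 0.0581 m².
From P = εσAT⁴, T = (P / εσA)^(1/4) = (56.1 / (0.54 × 5.67×10⁻⁸ × 0.0581))^(1/4).
T = (3.15×10^10)^(1/4) = 421 K.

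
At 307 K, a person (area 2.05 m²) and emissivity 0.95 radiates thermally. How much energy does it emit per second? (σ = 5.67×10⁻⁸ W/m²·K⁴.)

Stefan–Boltzmann: P = εσAT⁴ = 0.95 × 5.67×10⁻⁸ × 2.05 × (307)⁴ = 0.95 × 5.67×10⁻⁸ × 2.05 × 8.88×10^9.
P = 981 W.

P ≈ 981 W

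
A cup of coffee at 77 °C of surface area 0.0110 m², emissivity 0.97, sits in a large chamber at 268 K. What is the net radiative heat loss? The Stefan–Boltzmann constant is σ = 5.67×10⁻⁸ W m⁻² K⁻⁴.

Q ≈ 5.96 W

Convert: 77 °C = 350 K.
Q = εσA(T⁴ − T_s⁴). T⁴ − T_s⁴ = (350)⁴ − (268)⁴ = 1.50×10^10 − 5.16×10^9 = 9.85×10^9 K⁴.
Q = 0.97 × 5.67×10⁻⁸ × 0.0110 × 9.85×10^9 = 5.96 W.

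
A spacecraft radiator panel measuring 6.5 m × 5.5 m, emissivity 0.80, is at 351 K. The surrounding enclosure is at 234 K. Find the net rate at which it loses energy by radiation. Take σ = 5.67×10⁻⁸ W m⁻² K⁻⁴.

A = 6.5 × 5.5 = 35.8 m².
Q = εσA(T⁴ − T_s⁴). T⁴ − T_s⁴ = (351)⁴ − (234)⁴ = 1.52×10^10 − 3.00×10^9 = 1.22×10^10 K⁴.
Q = 0.80 × 5.67×10⁻⁸ × 35.8 × 1.22×10^10 = 19800 W.

Q ≈ 19800 W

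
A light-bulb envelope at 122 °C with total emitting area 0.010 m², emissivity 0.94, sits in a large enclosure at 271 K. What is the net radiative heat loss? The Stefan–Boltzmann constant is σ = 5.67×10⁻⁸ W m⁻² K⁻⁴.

Convert: 122 °C = 395 K.
Q = εσA(T⁴ − T_s⁴). T⁴ − T_s⁴ = (395)⁴ − (271)⁴ = 2.43×10^10 − 5.39×10^9 = 1.90×10^10 K⁴.
Q = 0.94 × 5.67×10⁻⁸ × 0.0100 × 1.90×10^10 = 10.1 W.

Q ≈ 10.1 W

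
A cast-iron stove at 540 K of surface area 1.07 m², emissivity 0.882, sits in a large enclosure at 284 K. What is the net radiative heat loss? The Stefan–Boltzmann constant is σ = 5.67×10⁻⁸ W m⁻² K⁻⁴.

Q ≈ 4200 W

Q = εσA(T⁴ − T_s⁴). T⁴ − T_s⁴ = (540)⁴ − (284)⁴ = 8.50×10^10 − 6.51×10^9 = 7.85×10^10 K⁴.
Q = 0.882 × 5.67×10⁻⁸ × 1.07 × 7.85×10^10 = 4200 W.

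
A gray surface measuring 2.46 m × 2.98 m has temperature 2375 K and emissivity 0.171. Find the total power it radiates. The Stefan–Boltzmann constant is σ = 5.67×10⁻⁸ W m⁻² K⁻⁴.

P ≈ 2.26×10^6 W

A = 2.46 × 2.98 = 7.33 m².
P = εσAT⁴ = 0.171 × 5.67×10⁻⁸ × 7.33 × (2375)⁴ = 0.171 × 5.67×10⁻⁸ × 7.33 × 3.18×10^13.
P = 2.26×10^6 W.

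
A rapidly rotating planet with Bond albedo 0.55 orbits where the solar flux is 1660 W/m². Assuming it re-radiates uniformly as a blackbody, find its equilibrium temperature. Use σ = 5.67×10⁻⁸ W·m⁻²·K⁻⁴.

Power absorbed = (1−a)S·πR²; power emitted = 4πR²σT⁴. Equating and cancelling πR²:
T = ((1−a)S / 4σ)^(1/4) = (747 / (4 × 5.67×10⁻⁸))^(1/4) = (3.29×10^9)^(1/4).
T = 240 K.

T ≈ 240 K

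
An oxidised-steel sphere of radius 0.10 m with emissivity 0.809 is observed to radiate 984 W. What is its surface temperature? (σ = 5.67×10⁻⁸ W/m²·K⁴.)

A = 4πr² = 4π × (0.10)² = 0.126 m².
From P = εσAT⁴, T = (P / εσA)^(1/4) = (984 / (0.809 × 5.67×10⁻⁸ × 0.126))^(1/4).
T = (1.71×10^11)^(1/4) = 643 K.

T ≈ 643 K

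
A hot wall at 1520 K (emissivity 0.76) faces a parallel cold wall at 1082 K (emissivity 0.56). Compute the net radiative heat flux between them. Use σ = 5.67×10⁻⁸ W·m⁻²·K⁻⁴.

For two large parallel gray plates, q = σ(T₁⁴ − T₂⁴) / (1/ε₁ + 1/ε₂ − 1).
1/ε₁ + 1/ε₂ − 1 = 1/0.76 + 1/0.56 − 1 = 2.102.
T₁⁴ − T₂⁴ = 5.34×10^12 − 1.37×10^12 = 3.97×10^12 K⁴.
q = 5.67×10⁻⁸ × 3.97×10^12 / 2.102 = 1.07×10^5 W/m².

q ≈ 1.07×10^5 W/m²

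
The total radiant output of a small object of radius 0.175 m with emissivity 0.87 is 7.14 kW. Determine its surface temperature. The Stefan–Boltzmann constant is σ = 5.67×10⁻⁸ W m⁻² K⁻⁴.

A = 4πr² = 4π × (0.175)² = 0.385 m².
From P = εσAT⁴, T = (P / εσA)^(1/4) = (7140 / (0.87 × 5.67×10⁻⁸ × 0.385))^(1/4).
T = (3.76×10^11)^(1/4) = 783 K.

T ≈ 783 K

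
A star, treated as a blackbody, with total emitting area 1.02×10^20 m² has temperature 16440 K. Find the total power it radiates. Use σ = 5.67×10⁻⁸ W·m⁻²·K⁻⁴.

P = σAT⁴ = 5.67×10⁻⁸ × 1.02×10^20 × (16440)⁴ = 5.67×10⁻⁸ × 1.02×10^20 × 7.30×10^16.
P = 4.22×10^29 W.

P ≈ 4.22×10^29 W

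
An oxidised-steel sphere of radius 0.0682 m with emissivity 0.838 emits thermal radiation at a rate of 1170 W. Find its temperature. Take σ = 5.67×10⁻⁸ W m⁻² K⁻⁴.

T ≈ 806 K

A = 4πr² = 4π × (0.0682)² = 0.0584 m².
From P = εσAT⁴, T = (P / εσA)^(1/4) = (1170 / (0.838 × 5.67×10⁻⁸ × 0.0584))^(1/4).
T = (4.21×10^11)^(1/4) = 806 K.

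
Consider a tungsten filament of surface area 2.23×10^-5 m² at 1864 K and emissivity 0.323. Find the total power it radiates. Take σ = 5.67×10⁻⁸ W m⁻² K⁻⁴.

P = εσAT⁴ = 0.323 × 5.67×10⁻⁸ × 2.23×10^-5 × (1864)⁴ = 0.323 × 5.67×10⁻⁸ × 2.23×10^-5 × 1.21×10^13.
P = 4.93 W.

P ≈ 4.93 W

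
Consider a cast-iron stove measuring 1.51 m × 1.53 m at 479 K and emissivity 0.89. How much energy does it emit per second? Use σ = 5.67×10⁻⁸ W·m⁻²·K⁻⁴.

A = 1.51 × 1.53 = 2.31 m².
Stefan–Boltzmann: P = εσAT⁴ = 0.89 × 5.67×10⁻⁸ × 2.31 × (479)⁴ = 0.89 × 5.67×10⁻⁸ × 2.31 × 5.26×10^10.
P = 6140 W.

P ≈ 6140 W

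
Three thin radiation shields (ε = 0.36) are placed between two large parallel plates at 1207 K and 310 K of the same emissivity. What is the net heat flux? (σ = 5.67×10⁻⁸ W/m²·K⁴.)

q ≈ 6580 W/m²

Each of the 4 gaps contributes resistance (2/ε − 1) = 2/0.36 − 1 = 4.556; total = 18.22.
q = σ(T₁⁴ − T₂⁴) / 18.22 = 5.67×10⁻⁸ × 2.11×10^12 / 18.22 = 6580 W/m².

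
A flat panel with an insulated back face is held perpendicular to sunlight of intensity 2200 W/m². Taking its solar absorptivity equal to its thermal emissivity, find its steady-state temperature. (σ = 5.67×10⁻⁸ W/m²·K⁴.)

Absorbed flux αS = emitted flux εσT⁴ (one radiating face); with α = ε, T = (S/σ)^(1/4).
T = (2200 / 5.67×10⁻⁸)^(1/4) = (3.88×10^10)^(1/4).
T = 444 K.

T ≈ 444 K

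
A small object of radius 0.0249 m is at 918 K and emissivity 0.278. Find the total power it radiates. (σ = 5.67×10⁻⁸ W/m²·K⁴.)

A = 4πr² = 4π × (0.0249)² = 7.79×10^-3 m².
Stefan–Boltzmann: P = εσAT⁴ = 0.278 × 5.67×10⁻⁸ × 7.79×10^-3 × (918)⁴ = 0.278 × 5.67×10⁻⁸ × 7.79×10^-3 × 7.10×10^11.
P = 87.2 W.

P ≈ 87.2 W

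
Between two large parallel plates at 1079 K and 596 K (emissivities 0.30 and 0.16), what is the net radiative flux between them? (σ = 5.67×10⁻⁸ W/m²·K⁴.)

For two large parallel gray plates, q = σ(T₁⁴ − T₂⁴) / (1/ε₁ + 1/ε₂ − 1).
1/ε₁ + 1/ε₂ − 1 = 1/0.30 + 1/0.16 − 1 = 8.583.
T₁⁴ − T₂⁴ = 1.36×10^12 − 1.26×10^11 = 1.23×10^12 K⁴.
q = 5.67×10⁻⁸ × 1.23×10^12 / 8.583 = 8120 W/m².

q ≈ 8120 W/m²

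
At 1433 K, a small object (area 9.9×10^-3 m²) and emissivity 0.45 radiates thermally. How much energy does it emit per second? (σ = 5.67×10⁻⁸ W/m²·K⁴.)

P = εσAT⁴ = 0.45 × 5.67×10⁻⁸ × 9.90×10^-3 × (1433)⁴ = 0.45 × 5.67×10⁻⁸ × 9.90×10^-3 × 4.22×10^12.
P = 1070 W.

P ≈ 1070 W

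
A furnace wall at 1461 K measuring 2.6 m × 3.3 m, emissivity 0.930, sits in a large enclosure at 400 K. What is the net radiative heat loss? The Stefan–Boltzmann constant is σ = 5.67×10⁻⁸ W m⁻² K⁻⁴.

A = 2.6 × 3.3 = 8.58 m².
Q = εσA(T⁴ − T_s⁴). T⁴ − T_s⁴ = (1461)⁴ − (400)⁴ = 4.56×10^12 − 2.56×10^10 = 4.53×10^12 K⁴.
Q = 0.930 × 5.67×10⁻⁸ × 8.58 × 4.53×10^12 = 2.05×10^6 W.

Q ≈ 2.05×10^6 W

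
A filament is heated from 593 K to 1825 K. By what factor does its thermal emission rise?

ratio ≈ 89.7

P ∝ T⁴, so the ratio is (1825/593)⁴ = (3.078)⁴ = 89.7.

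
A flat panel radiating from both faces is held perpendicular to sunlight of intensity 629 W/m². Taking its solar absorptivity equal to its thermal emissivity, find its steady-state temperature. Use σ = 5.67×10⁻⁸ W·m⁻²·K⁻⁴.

T ≈ 273 K

Absorbed flux αS = emitted flux 2εσT⁴ per unit area; with α = ε this gives T = (S/2σ)^(1/4).
T = (629 / (2 × 5.67×10⁻⁸))^(1/4) = (5.55×10^9)^(1/4).
T = 273 K.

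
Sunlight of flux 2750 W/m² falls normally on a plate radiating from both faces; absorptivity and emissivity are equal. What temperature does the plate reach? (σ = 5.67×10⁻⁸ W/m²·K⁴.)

T ≈ 395 K

Absorbed flux αS = emitted flux 2εσT⁴ per unit area; with α = ε this gives T = (S/2σ)^(1/4).
T = (2750 / (2 × 5.67×10⁻⁸))^(1/4) = (2.43×10^10)^(1/4).
T = 395 K.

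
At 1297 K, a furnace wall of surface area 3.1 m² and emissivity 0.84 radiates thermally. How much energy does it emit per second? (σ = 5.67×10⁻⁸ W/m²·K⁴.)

P = εσAT⁴ = 0.84 × 5.67×10⁻⁸ × 3.10 × (1297)⁴ = 0.84 × 5.67×10⁻⁸ × 3.10 × 2.83×10^12.
P = 4.18×10^5 W.

P ≈ 4.18×10^5 W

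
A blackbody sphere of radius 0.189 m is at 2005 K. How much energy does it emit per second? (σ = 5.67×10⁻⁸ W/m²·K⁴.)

A = 4πr² = 4π × (0.189)² = 0.449 m².
P = σAT⁴ = 5.67×10⁻⁸ × 0.449 × (2005)⁴ = 5.67×10⁻⁸ × 0.449 × 1.62×10^13.
P = 4.11×10^5 W.

P ≈ 4.11×10^5 W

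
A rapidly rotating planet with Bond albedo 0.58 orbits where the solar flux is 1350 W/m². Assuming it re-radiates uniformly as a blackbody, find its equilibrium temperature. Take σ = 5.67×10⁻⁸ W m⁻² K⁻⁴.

T ≈ 224 K

Power absorbed = (1−a)S·πR²; power emitted = 4πR²σT⁴. Equating and cancelling πR²:
T = ((1−a)S / 4σ)^(1/4) = (567 / (4 × 5.67×10⁻⁸))^(1/4) = (2.50×10^9)^(1/4).
T = 224 K.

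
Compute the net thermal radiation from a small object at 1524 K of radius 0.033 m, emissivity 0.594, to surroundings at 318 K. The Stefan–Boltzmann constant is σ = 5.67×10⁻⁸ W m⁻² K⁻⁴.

Q ≈ 2480 W

A = 4πr² = 4π × (0.033)² = 0.0137 m².
Q = εσA(T⁴ − T_s⁴). T⁴ − T_s⁴ = (1524)⁴ − (318)⁴ = 5.39×10^12 − 1.02×10^10 = 5.38×10^12 K⁴.
Q = 0.594 × 5.67×10⁻⁸ × 0.0137 × 5.38×10^12 = 2480 W.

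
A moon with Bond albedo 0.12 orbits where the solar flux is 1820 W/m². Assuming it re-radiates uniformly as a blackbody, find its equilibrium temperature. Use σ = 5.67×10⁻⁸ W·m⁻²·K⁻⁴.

Power absorbed = (1−a)S·πR²; power emitted = 4πR²σT⁴. Equating and cancelling πR²:
T = ((1−a)S / 4σ)^(1/4) = (1600 / (4 × 5.67×10⁻⁸))^(1/4) = (7.06×10^9)^(1/4).
T = 290 K.

T ≈ 290 K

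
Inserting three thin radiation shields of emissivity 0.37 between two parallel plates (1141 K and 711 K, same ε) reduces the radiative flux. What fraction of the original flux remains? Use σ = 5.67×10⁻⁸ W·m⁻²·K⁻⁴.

ratio ≈ 0.250

With N identical shields there are N+1 = 4 gaps in series, each with the same radiative resistance, so the flux falls to 1/(N+1) of its unshielded value.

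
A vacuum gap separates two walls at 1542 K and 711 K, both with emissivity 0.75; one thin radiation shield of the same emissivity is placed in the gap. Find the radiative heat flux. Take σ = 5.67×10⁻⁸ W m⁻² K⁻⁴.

Each of the 2 gaps contributes resistance (2/ε − 1) = 2/0.75 − 1 = 1.667; total = 3.333.
q = σ(T₁⁴ − T₂⁴) / 3.333 = 5.67×10⁻⁸ × 5.40×10^12 / 3.333 = 91800 W/m².

q ≈ 91800 W/m²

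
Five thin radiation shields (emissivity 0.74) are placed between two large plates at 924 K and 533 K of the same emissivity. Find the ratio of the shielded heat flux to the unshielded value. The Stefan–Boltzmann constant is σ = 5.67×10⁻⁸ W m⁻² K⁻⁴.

With N identical shields there are N+1 = 6 gaps in series, each with the same radiative resistance, so the flux falls to 1/(N+1) of its unshielded value.

ratio ≈ 0.167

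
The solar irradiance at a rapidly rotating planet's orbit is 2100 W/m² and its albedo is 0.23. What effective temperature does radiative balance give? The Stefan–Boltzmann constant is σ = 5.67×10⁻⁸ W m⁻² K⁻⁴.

Power absorbed = (1−a)S·πR²; power emitted = 4πR²σT⁴. Equating and cancelling πR²:
T = ((1−a)S / 4σ)^(1/4) = (1620 / (4 × 5.67×10⁻⁸))^(1/4) = (7.13×10^9)^(1/4).
T = 291 K.

T ≈ 291 K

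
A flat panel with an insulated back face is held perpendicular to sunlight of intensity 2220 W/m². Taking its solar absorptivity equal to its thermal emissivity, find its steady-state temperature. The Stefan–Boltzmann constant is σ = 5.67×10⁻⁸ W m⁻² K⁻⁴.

Absorbed flux αS = emitted flux εσT⁴ (one radiating face); with α = ε, T = (S/σ)^(1/4).
T = (2220 / 5.67×10⁻⁸)^(1/4) = (3.92×10^10)^(1/4).
T = 445 K.

T ≈ 445 K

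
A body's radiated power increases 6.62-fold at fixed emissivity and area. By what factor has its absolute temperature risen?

factor ≈ 1.60

P ∝ T⁴ ⇒ T ∝ P^(1/4), so T scales by (6.62)^(1/4) = 1.60.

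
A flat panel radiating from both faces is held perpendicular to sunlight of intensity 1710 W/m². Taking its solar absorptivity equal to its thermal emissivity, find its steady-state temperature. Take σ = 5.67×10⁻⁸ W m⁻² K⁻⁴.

Absorbed flux αS = emitted flux 2εσT⁴ per unit area; with α = ε this gives T = (S/2σ)^(1/4).
T = (1710 / (2 × 5.67×10⁻⁸))^(1/4) = (1.51×10^10)^(1/4).
T = 350 K.

T ≈ 350 K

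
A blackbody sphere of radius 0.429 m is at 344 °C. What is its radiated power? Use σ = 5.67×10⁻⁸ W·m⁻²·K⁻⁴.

P ≈ 19000 W

A = 4πr² = 4π × (0.429)² = 2.31 m².
344 °C = 617 K.
P = σAT⁴ = 5.67×10⁻⁸ × 2.31 × (617)⁴ = 5.67×10⁻⁸ × 2.31 × 1.45×10^11.
P = 19000 W.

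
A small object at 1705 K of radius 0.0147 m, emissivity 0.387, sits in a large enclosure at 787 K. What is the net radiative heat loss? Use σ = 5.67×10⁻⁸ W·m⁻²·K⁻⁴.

A = 4πr² = 4π × (0.0147)² = 2.72×10^-3 m².
Q = εσA(T⁴ − T_s⁴). T⁴ − T_s⁴ = (1705)⁴ − (787)⁴ = 8.45×10^12 − 3.84×10^11 = 8.07×10^12 K⁴.
Q = 0.387 × 5.67×10⁻⁸ × 2.72×10^-3 × 8.07×10^12 = 481 W.

Q ≈ 481 W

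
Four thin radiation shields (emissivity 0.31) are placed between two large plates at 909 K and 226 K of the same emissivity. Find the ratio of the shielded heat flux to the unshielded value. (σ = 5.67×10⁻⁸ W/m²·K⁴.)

With N identical shields there are N+1 = 5 gaps in series, each with the same radiative resistance, so the flux falls to 1/(N+1) of its unshielded value.

ratio ≈ 0.200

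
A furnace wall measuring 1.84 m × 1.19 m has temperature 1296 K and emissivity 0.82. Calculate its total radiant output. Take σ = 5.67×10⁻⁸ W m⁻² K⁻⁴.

A = 1.84 × 1.19 = 2.19 m².
P = εσAT⁴ = 0.82 × 5.67×10⁻⁸ × 2.19 × (1296)⁴ = 0.82 × 5.67×10⁻⁸ × 2.19 × 2.82×10^12.
P = 2.87×10^5 W.

P ≈ 2.87×10^5 W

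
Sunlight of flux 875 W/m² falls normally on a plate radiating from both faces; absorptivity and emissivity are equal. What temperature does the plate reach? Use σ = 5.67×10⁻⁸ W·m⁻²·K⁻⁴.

T ≈ 296 K

Absorbed flux αS = emitted flux 2εσT⁴ per unit area; with α = ε this gives T = (S/2σ)^(1/4).
T = (875 / (2 × 5.67×10⁻⁸))^(1/4) = (7.72×10^9)^(1/4).
T = 296 K.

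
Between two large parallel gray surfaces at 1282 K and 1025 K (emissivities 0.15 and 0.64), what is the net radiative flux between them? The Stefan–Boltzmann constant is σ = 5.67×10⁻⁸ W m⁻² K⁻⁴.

q ≈ 12500 W/m²

For two large parallel gray plates, q = σ(T₁⁴ − T₂⁴) / (1/ε₁ + 1/ε₂ − 1).
1/ε₁ + 1/ε₂ − 1 = 1/0.15 + 1/0.64 − 1 = 7.229.
T₁⁴ − T₂⁴ = 2.70×10^12 − 1.10×10^12 = 1.60×10^12 K⁴.
q = 5.67×10⁻⁸ × 1.60×10^12 / 7.229 = 12500 W/m².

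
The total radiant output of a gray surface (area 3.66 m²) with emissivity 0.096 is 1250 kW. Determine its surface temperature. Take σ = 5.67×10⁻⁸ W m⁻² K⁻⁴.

From P = εσAT⁴, T = (P / εσA)^(1/4) = (1.25×10^6 / (0.096 × 5.67×10⁻⁸ × 3.66))^(1/4).
T = (6.27×10^13)^(1/4) = 2810 K.

T ≈ 2810 K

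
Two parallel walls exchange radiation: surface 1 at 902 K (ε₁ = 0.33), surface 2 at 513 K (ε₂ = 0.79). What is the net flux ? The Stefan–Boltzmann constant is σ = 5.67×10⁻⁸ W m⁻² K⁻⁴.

q ≈ 10200 W/m²

For two large parallel gray plates, q = σ(T₁⁴ − T₂⁴) / (1/ε₁ + 1/ε₂ − 1).
1/ε₁ + 1/ε₂ − 1 = 1/0.33 + 1/0.79 − 1 = 3.296.
T₁⁴ − T₂⁴ = 6.62×10^11 − 6.93×10^10 = 5.93×10^11 K⁴.
q = 5.67×10⁻⁸ × 5.93×10^11 / 3.296 = 10200 W/m².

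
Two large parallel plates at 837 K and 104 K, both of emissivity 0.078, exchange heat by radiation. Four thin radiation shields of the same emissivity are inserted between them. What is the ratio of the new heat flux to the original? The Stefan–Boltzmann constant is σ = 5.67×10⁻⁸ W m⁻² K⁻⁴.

ratio ≈ 0.200

With N identical shields there are N+1 = 5 gaps in series, each with the same radiative resistance, so the flux falls to 1/(N+1) of its unshielded value.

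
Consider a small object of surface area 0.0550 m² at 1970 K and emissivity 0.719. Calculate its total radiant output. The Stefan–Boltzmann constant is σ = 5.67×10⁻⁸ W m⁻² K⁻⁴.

Stefan–Boltzmann: P = εσAT⁴ = 0.719 × 5.67×10⁻⁸ × 0.0550 × (1970)⁴ = 0.719 × 5.67×10⁻⁸ × 0.0550 × 1.51×10^13.
P = 33800 W.

P ≈ 33800 W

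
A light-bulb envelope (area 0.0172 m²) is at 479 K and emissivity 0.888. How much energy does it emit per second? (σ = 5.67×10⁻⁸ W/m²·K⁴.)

P = εσAT⁴ = 0.888 × 5.67×10⁻⁸ × 0.0172 × (479)⁴ = 0.888 × 5.67×10⁻⁸ × 0.0172 × 5.26×10^10.
P = 45.6 W.

P ≈ 45.6 W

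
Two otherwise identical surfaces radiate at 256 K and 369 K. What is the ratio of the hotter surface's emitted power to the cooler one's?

ratio ≈ 4.32

P ∝ T⁴, so the ratio is (369/256)⁴ = (1.441)⁴ = 4.32.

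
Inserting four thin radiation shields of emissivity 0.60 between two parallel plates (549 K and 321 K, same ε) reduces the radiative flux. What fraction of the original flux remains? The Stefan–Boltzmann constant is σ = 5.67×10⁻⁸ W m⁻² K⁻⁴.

ratio ≈ 0.200

With N identical shields there are N+1 = 5 gaps in series, each with the same radiative resistance, so the flux falls to 1/(N+1) of its unshielded value.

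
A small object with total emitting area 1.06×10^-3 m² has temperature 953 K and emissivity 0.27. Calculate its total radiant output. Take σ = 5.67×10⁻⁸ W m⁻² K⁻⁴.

P ≈ 13.4 W

P = εσAT⁴ = 0.27 × 5.67×10⁻⁸ × 1.06×10^-3 × (953)⁴ = 0.27 × 5.67×10⁻⁸ × 1.06×10^-3 × 8.25×10^11.
P = 13.4 W.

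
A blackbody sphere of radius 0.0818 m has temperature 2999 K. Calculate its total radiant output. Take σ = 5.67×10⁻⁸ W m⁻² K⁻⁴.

P ≈ 3.86×10^5 W

A = 4πr² = 4π × (0.0818)² = 0.0841 m².
P = σAT⁴ = 5.67×10⁻⁸ × 0.0841 × (2999)⁴ = 5.67×10⁻⁸ × 0.0841 × 8.09×10^13.
P = 3.86×10^5 W.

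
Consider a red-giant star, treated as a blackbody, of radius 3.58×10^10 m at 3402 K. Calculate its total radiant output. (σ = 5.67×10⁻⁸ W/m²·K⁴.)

P ≈ 1.22×10^29 W

A = 4πr² = 4π × (3.58×10^10)² = 1.61×10^22 m².
P = σAT⁴ = 5.67×10⁻⁸ × 1.61×10^22 × (3402)⁴ = 5.67×10⁻⁸ × 1.61×10^22 × 1.34×10^14.
P = 1.22×10^29 W.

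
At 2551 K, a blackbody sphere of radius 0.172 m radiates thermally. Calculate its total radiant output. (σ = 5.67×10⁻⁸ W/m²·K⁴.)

P ≈ 8.93×10^5 W

A = 4πr² = 4π × (0.172)² = 0.372 m².
P = σAT⁴ = 5.67×10⁻⁸ × 0.372 × (2551)⁴ = 5.67×10⁻⁸ × 0.372 × 4.23×10^13.
P = 8.93×10^5 W.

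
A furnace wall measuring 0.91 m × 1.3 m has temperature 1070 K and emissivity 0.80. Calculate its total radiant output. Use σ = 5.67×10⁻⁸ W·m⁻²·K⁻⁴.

P ≈ 70300 W

A = 0.91 × 1.3 = 1.18 m².
P = εσAT⁴ = 0.80 × 5.67×10⁻⁸ × 1.18 × (1070)⁴ = 0.80 × 5.67×10⁻⁸ × 1.18 × 1.31×10^12.
P = 70300 W.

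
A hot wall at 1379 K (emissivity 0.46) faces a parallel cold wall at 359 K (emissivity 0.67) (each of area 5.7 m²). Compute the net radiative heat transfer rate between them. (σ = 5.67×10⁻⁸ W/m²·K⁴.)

Q ≈ 4.36×10^5 W

For two large parallel gray plates, q = σ(T₁⁴ − T₂⁴) / (1/ε₁ + 1/ε₂ − 1).
1/ε₁ + 1/ε₂ − 1 = 1/0.46 + 1/0.67 − 1 = 2.666.
T₁⁴ − T₂⁴ = 3.62×10^12 − 1.66×10^10 = 3.60×10^12 K⁴.
q = 5.67×10⁻⁸ × 3.60×10^12 / 2.666 = 76500 W/m².
Q = q·A = 76500 × 5.7 = 4.36×10^5 W.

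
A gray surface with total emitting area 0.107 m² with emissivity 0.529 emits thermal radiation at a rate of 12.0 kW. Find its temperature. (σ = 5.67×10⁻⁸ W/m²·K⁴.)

From P = εσAT⁴, T = (P / εσA)^(1/4) = (12000 / (0.529 × 5.67×10⁻⁸ × 0.107))^(1/4).
T = (3.74×10^12)^(1/4) = 1390 K.

T ≈ 1390 K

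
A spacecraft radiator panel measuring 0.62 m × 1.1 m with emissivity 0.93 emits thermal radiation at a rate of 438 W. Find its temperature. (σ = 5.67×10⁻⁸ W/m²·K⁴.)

T ≈ 332 K

A = 0.62 × 1.1 = 0.682 m².
From P = εσAT⁴, T = (P / εσA)^(1/4) = (438 / (0.93 × 5.67×10⁻⁸ × 0.682))^(1/4).
T = (1.22×10^10)^(1/4) = 332 K.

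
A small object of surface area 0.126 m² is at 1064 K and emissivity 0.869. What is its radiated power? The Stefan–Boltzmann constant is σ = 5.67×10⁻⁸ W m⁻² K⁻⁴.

Stefan–Boltzmann: P = εσAT⁴ = 0.869 × 5.67×10⁻⁸ × 0.126 × (1064)⁴ = 0.869 × 5.67×10⁻⁸ × 0.126 × 1.28×10^12.
P = 7960 W.

P ≈ 7960 W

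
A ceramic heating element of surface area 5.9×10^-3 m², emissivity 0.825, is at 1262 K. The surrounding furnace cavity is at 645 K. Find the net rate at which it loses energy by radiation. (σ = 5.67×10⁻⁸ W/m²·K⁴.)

Q = εσA(T⁴ − T_s⁴). T⁴ − T_s⁴ = (1262)⁴ − (645)⁴ = 2.54×10^12 − 1.73×10^11 = 2.36×10^12 K⁴.
Q = 0.825 × 5.67×10⁻⁸ × 5.90×10^-3 × 2.36×10^12 = 652 W.

Q ≈ 652 W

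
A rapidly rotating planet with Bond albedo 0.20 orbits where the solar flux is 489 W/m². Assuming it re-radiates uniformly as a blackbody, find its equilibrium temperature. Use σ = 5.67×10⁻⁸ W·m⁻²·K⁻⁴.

Power absorbed = (1−a)S·πR²; power emitted = 4πR²σT⁴. Equating and cancelling πR²:
T = ((1−a)S / 4σ)^(1/4) = (391 / (4 × 5.67×10⁻⁸))^(1/4) = (1.72×10^9)^(1/4).
T = 204 K.

T ≈ 204 K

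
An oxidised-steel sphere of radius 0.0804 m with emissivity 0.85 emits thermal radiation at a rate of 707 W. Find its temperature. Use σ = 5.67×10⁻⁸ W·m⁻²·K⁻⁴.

T ≈ 652 K

A = 4πr² = 4π × (0.0804)² = 0.0812 m².
From P = εσAT⁴, T = (P / εσA)^(1/4) = (707 / (0.85 × 5.67×10⁻⁸ × 0.0812))^(1/4).
T = (1.81×10^11)^(1/4) = 652 K.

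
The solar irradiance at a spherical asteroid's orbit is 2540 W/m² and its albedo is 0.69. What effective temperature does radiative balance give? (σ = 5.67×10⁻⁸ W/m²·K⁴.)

Power absorbed = (1−a)S·πR²; power emitted = 4πR²σT⁴. Equating and cancelling πR²:
T = ((1−a)S / 4σ)^(1/4) = (787 / (4 × 5.67×10⁻⁸))^(1/4) = (3.47×10^9)^(1/4).
T = 243 K.

T ≈ 243 K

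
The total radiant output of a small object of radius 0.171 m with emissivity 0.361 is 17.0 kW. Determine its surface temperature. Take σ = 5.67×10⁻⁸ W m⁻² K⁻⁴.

T ≈ 1230 K

A = 4πr² = 4π × (0.171)² = 0.367 m².
From P = εσAT⁴, T = (P / εσA)^(1/4) = (17000 / (0.361 × 5.67×10⁻⁸ × 0.367))^(1/4).
T = (2.26×10^12)^(1/4) = 1230 K.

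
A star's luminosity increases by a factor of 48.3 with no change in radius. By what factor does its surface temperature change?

factor ≈ 2.64

P ∝ T⁴ ⇒ T ∝ P^(1/4), so T scales by (48.3)^(1/4) = 2.64.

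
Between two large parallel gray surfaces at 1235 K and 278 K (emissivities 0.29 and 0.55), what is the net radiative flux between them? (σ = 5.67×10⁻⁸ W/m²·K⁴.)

q ≈ 30800 W/m²

For two large parallel gray plates, q = σ(T₁⁴ − T₂⁴) / (1/ε₁ + 1/ε₂ − 1).
1/ε₁ + 1/ε₂ − 1 = 1/0.29 + 1/0.55 − 1 = 4.266.
T₁⁴ − T₂⁴ = 2.33×10^12 − 5.97×10^9 = 2.32×10^12 K⁴.
q = 5.67×10⁻⁸ × 2.32×10^12 / 4.266 = 30800 W/m².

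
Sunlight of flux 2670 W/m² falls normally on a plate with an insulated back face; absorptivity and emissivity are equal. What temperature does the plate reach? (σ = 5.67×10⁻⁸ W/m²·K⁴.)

Absorbed flux αS = emitted flux εσT⁴ (one radiating face); with α = ε, T = (S/σ)^(1/4).
T = (2670 / 5.67×10⁻⁸)^(1/4) = (4.71×10^10)^(1/4).
T = 466 K.

T ≈ 466 K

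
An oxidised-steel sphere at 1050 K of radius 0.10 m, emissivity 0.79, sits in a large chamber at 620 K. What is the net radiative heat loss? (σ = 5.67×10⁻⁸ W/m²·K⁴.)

Q ≈ 6010 W

A = 4πr² = 4π × (0.10)² = 0.126 m².
Q = εσA(T⁴ − T_s⁴). T⁴ − T_s⁴ = (1050)⁴ − (620)⁴ = 1.22×10^12 − 1.48×10^11 = 1.07×10^12 K⁴.
Q = 0.79 × 5.67×10⁻⁸ × 0.126 × 1.07×10^12 = 6010 W.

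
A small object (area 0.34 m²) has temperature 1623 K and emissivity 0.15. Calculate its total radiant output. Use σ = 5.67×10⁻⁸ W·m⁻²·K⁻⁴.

P = εσAT⁴ = 0.15 × 5.67×10⁻⁸ × 0.340 × (1623)⁴ = 0.15 × 5.67×10⁻⁸ × 0.340 × 6.94×10^12.
P = 20100 W.

P ≈ 20100 W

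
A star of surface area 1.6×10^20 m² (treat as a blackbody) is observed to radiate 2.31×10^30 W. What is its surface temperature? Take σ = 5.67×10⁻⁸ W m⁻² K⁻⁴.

T ≈ 22500 K

From P = σAT⁴, T = (P / σA)^(1/4) = (2.31×10^30 / (5.67×10⁻⁸ × 1.60×10^20))^(1/4).
T = (2.55×10^17)^(1/4) = 22500 K.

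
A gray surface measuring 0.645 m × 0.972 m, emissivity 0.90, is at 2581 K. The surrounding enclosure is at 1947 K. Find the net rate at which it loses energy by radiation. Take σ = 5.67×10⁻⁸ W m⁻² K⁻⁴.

A = 0.645 × 0.972 = 0.627 m².
Q = εσA(T⁴ − T_s⁴). T⁴ − T_s⁴ = (2581)⁴ − (1947)⁴ = 4.44×10^13 − 1.44×10^13 = 3.00×10^13 K⁴.
Q = 0.90 × 5.67×10⁻⁸ × 0.627 × 3.00×10^13 = 9.60×10^5 W.

Q ≈ 9.60×10^5 W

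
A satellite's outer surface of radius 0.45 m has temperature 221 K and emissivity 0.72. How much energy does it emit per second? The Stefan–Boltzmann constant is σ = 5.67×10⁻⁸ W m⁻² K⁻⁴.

P ≈ 248 W

A = 4πr² = 4π × (0.45)² = 2.54 m².
Stefan–Boltzmann: P = εσAT⁴ = 0.72 × 5.67×10⁻⁸ × 2.54 × (221)⁴ = 0.72 × 5.67×10⁻⁸ × 2.54 × 2.39×10^9.
P = 248 W.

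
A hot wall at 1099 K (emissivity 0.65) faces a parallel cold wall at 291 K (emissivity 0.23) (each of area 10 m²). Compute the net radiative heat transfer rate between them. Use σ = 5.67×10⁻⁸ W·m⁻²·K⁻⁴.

For two large parallel gray plates, q = σ(T₁⁴ − T₂⁴) / (1/ε₁ + 1/ε₂ − 1).
1/ε₁ + 1/ε₂ − 1 = 1/0.65 + 1/0.23 − 1 = 4.886.
T₁⁴ − T₂⁴ = 1.46×10^12 − 7.17×10^9 = 1.45×10^12 K⁴.
q = 5.67×10⁻⁸ × 1.45×10^12 / 4.886 = 16800 W/m².
Q = q·A = 16800 × 10 = 1.68×10^5 W.

Q ≈ 1.68×10^5 W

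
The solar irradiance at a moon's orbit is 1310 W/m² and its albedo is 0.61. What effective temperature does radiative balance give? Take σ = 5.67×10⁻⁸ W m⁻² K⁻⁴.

Power absorbed = (1−a)S·πR²; power emitted = 4πR²σT⁴. Equating and cancelling πR²:
T = ((1−a)S / 4σ)^(1/4) = (511 / (4 × 5.67×10⁻⁸))^(1/4) = (2.25×10^9)^(1/4).
T = 218 K.

T ≈ 218 K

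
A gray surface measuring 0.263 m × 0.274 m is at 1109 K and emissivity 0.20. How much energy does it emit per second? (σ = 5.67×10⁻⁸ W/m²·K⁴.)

A = 0.263 × 0.274 = 0.0721 m².
P = εσAT⁴ = 0.20 × 5.67×10⁻⁸ × 0.0721 × (1109)⁴ = 0.20 × 5.67×10⁻⁸ × 0.0721 × 1.51×10^12.
P = 1240 W.

P ≈ 1240 W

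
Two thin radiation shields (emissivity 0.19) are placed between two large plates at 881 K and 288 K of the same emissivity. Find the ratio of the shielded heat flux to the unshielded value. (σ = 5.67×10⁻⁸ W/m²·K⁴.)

ratio ≈ 0.333

With N identical shields there are N+1 = 3 gaps in series, each with the same radiative resistance, so the flux falls to 1/(N+1) of its unshielded value.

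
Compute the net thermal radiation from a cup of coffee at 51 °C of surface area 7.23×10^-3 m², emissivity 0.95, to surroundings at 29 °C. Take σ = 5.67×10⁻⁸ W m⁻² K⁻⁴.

Q ≈ 1.05 W

Convert: 51 °C = 324 K; 29 °C = 302 K.
Q = εσA(T⁴ − T_s⁴). T⁴ − T_s⁴ = (324)⁴ − (302)⁴ = 1.10×10^10 − 8.32×10^9 = 2.70×10^9 K⁴.
Q = 0.95 × 5.67×10⁻⁸ × 7.23×10^-3 × 2.70×10^9 = 1.05 W.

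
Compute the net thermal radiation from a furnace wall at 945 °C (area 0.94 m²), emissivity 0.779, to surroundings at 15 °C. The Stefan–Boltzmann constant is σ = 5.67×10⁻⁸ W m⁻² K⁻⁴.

Q ≈ 91100 W

Convert: 945 °C = 1218 K; 15 °C = 288 K.
Q = εσA(T⁴ − T_s⁴). T⁴ − T_s⁴ = (1218)⁴ − (288)⁴ = 2.20×10^12 − 6.88×10^9 = 2.19×10^12 K⁴.
Q = 0.779 × 5.67×10⁻⁸ × 0.940 × 2.19×10^12 = 91100 W.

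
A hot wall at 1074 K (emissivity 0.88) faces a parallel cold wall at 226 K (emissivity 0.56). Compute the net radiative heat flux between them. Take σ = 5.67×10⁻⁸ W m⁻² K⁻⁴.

q ≈ 39200 W/m²

For two large parallel gray plates, q = σ(T₁⁴ − T₂⁴) / (1/ε₁ + 1/ε₂ − 1).
1/ε₁ + 1/ε₂ − 1 = 1/0.88 + 1/0.56 − 1 = 1.922.
T₁⁴ − T₂⁴ = 1.33×10^12 − 2.61×10^9 = 1.33×10^12 K⁴.
q = 5.67×10⁻⁸ × 1.33×10^12 / 1.922 = 39200 W/m².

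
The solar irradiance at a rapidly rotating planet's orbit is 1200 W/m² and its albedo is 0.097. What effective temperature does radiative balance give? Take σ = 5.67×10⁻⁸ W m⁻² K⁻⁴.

Power absorbed = (1−a)S·πR²; power emitted = 4πR²σT⁴. Equating and cancelling πR²:
T = ((1−a)S / 4σ)^(1/4) = (1080 / (4 × 5.67×10⁻⁸))^(1/4) = (4.78×10^9)^(1/4).
T = 263 K.

T ≈ 263 K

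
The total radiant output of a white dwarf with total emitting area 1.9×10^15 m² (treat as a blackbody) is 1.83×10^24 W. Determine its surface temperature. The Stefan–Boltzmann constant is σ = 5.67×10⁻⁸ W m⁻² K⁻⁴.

T ≈ 11400 K

From P = σAT⁴, T = (P / σA)^(1/4) = (1.83×10^24 / (5.67×10⁻⁸ × 1.90×10^15))^(1/4).
T = (1.70×10^16)^(1/4) = 11400 K.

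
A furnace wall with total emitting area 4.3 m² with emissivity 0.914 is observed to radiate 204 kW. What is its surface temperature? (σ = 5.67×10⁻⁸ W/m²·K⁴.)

T ≈ 978 K

From P = εσAT⁴, T = (P / εσA)^(1/4) = (2.04×10^5 / (0.914 × 5.67×10⁻⁸ × 4.30))^(1/4).
T = (9.15×10^11)^(1/4) = 978 K.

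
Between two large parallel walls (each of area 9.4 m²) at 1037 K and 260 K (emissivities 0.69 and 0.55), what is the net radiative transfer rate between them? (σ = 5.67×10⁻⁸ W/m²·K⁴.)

For two large parallel gray plates, q = σ(T₁⁴ − T₂⁴) / (1/ε₁ + 1/ε₂ − 1).
1/ε₁ + 1/ε₂ − 1 = 1/0.69 + 1/0.55 − 1 = 2.267.
T₁⁴ − T₂⁴ = 1.16×10^12 − 4.57×10^9 = 1.15×10^12 K⁴.
q = 5.67×10⁻⁸ × 1.15×10^12 / 2.267 = 28800 W/m².
Q = q·A = 28800 × 9.4 = 2.71×10^5 W.

Q ≈ 2.71×10^5 W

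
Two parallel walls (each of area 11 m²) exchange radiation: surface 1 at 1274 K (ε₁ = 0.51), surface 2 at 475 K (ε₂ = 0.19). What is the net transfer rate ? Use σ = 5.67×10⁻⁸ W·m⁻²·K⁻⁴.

Q ≈ 2.59×10^5 W

For two large parallel gray plates, q = σ(T₁⁴ − T₂⁴) / (1/ε₁ + 1/ε₂ − 1).
1/ε₁ + 1/ε₂ − 1 = 1/0.51 + 1/0.19 − 1 = 6.224.
T₁⁴ − T₂⁴ = 2.63×10^12 − 5.09×10^10 = 2.58×10^12 K⁴.
q = 5.67×10⁻⁸ × 2.58×10^12 / 6.224 = 23500 W/m².
Q = q·A = 23500 × 11 = 2.59×10^5 W.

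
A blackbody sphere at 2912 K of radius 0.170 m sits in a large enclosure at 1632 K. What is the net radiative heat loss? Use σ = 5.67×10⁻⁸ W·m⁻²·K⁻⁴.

A = 4πr² = 4π × (0.170)² = 0.363 m².
Q = σA(T⁴ − T_s⁴). T⁴ − T_s⁴ = (2912)⁴ − (1632)⁴ = 7.19×10^13 − 7.09×10^12 = 6.48×10^13 K⁴.
Q = 5.67×10⁻⁸ × 0.363 × 6.48×10^13 = 1.33×10^6 W.

Q ≈ 1.33×10^6 W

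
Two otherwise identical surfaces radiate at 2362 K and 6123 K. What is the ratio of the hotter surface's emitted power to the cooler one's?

ratio ≈ 45.2

P ∝ T⁴, so the ratio is (6123/2362)⁴ = (2.592)⁴ = 45.2.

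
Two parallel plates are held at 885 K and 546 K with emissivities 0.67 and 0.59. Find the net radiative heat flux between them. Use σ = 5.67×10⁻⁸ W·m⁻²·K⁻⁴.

For two large parallel gray plates, q = σ(T₁⁴ − T₂⁴) / (1/ε₁ + 1/ε₂ − 1).
1/ε₁ + 1/ε₂ − 1 = 1/0.67 + 1/0.59 − 1 = 2.187.
T₁⁴ − T₂⁴ = 6.13×10^11 − 8.89×10^10 = 5.25×10^11 K⁴.
q = 5.67×10⁻⁸ × 5.25×10^11 / 2.187 = 13600 W/m².

q ≈ 13600 W/m²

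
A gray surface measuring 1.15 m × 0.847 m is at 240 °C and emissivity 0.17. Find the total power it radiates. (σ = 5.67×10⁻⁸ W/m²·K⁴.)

A = 1.15 × 0.847 = 0.974 m².
240 °C = 513 K.
P = εσAT⁴ = 0.17 × 5.67×10⁻⁸ × 0.974 × (513)⁴ = 0.17 × 5.67×10⁻⁸ × 0.974 × 6.93×10^10.
P = 650 W.

P ≈ 650 W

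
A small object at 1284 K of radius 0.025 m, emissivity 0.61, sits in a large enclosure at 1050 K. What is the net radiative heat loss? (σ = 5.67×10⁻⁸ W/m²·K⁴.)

Q ≈ 408 W

A = 4πr² = 4π × (0.025)² = 7.85×10^-3 m².
Q = εσA(T⁴ − T_s⁴). T⁴ − T_s⁴ = (1284)⁴ − (1050)⁴ = 2.72×10^12 − 1.22×10^12 = 1.50×10^12 K⁴.
Q = 0.61 × 5.67×10⁻⁸ × 7.85×10^-3 × 1.50×10^12 = 408 W.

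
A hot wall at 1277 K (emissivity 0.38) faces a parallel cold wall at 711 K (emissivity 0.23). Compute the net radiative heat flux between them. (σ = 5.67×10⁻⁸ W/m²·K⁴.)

For two large parallel gray plates, q = σ(T₁⁴ − T₂⁴) / (1/ε₁ + 1/ε₂ − 1).
1/ε₁ + 1/ε₂ − 1 = 1/0.38 + 1/0.23 − 1 = 5.979.
T₁⁴ − T₂⁴ = 2.66×10^12 − 2.56×10^11 = 2.40×10^12 K⁴.
q = 5.67×10⁻⁸ × 2.40×10^12 / 5.979 = 22800 W/m².

q ≈ 22800 W/m²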